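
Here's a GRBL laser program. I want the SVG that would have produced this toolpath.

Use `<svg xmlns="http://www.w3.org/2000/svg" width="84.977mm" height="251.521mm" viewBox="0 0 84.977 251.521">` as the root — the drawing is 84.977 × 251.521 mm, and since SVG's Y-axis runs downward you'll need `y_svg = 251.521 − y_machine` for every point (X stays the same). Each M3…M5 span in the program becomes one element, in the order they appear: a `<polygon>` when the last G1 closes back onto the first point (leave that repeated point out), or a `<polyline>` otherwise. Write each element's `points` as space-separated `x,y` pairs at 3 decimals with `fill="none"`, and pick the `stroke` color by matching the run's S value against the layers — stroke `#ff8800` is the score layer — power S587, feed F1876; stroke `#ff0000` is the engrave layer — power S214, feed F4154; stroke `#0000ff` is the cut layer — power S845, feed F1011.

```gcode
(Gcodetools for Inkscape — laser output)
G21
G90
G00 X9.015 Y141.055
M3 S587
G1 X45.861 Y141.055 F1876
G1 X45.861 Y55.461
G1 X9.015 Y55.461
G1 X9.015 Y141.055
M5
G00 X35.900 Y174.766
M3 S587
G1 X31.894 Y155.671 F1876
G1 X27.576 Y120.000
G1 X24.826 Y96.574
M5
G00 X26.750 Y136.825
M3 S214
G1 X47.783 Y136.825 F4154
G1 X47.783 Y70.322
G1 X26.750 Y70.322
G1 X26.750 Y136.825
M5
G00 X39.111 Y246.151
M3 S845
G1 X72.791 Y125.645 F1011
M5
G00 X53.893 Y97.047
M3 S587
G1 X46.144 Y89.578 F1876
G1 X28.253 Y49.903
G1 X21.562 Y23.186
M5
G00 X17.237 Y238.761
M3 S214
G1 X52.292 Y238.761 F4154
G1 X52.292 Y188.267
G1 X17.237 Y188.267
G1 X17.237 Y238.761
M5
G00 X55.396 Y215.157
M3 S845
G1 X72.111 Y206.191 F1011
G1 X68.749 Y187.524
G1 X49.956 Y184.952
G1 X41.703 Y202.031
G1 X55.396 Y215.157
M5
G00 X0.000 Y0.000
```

Each laser-on run becomes one SVG element. Flip Y back into SVG space with y_svg = 251.521 − y_machine.

Run 1: power S587 maps to stroke `#ff8800` (score). The run returns to its start, so emit a `<polygon>` with points (Y-flipped): 9.015,110.466 45.861,110.466 45.861,196.060 9.015,196.060.

Run 2: power S587 maps to stroke `#ff8800` (score). The run is open, so emit a `<polyline>` with points (Y-flipped): 35.900,76.755 31.894,95.850 27.576,131.521 24.826,154.947.

Run 3: S214 ⇒ engrave layer `#ff0000`. The run returns to its start, so emit a `<polygon>` with points (Y-flipped): 26.750,114.696 47.783,114.696 47.783,181.199 26.750,181.199.

Run 4: S845 ⇒ cut layer `#0000ff`. The run is open, so emit a `<polyline>` with points (Y-flipped): 39.111,5.370 72.791,125.876.

Run 5: power S587 maps to stroke `#ff8800` (score). The run is open, so emit a `<polyline>` with points (Y-flipped): 53.893,154.474 46.144,161.943 28.253,201.618 21.562,228.335.

Run 6: S214 ⇒ engrave layer `#ff0000`. The run returns to its start, so emit a `<polygon>` with points (Y-flipped): 17.237,12.760 52.292,12.760 52.292,63.254 17.237,63.254.

Run 7: S845 ⇒ cut layer `#0000ff`. The run returns to its start, so emit a `<polygon>` with points (Y-flipped): 55.396,36.364 72.111,45.330 68.749,63.997 49.956,66.569 41.703,49.490.

<svg xmlns="http://www.w3.org/2000/svg" width="84.977mm" height="251.521mm" viewBox="0 0 84.977 251.521">
  <polygon points="9.015,110.466 45.861,110.466 45.861,196.060 9.015,196.060" fill="none" stroke="#ff8800"/>
  <polyline points="35.900,76.755 31.894,95.850 27.576,131.521 24.826,154.947" fill="none" stroke="#ff8800"/>
  <polygon points="26.750,114.696 47.783,114.696 47.783,181.199 26.750,181.199" fill="none" stroke="#ff0000"/>
  <polyline points="39.111,5.370 72.791,125.876" fill="none" stroke="#0000ff"/>
  <polyline points="53.893,154.474 46.144,161.943 28.253,201.618 21.562,228.335" fill="none" stroke="#ff8800"/>
  <polygon points="17.237,12.760 52.292,12.760 52.292,63.254 17.237,63.254" fill="none" stroke="#ff0000"/>
  <polygon points="55.396,36.364 72.111,45.330 68.749,63.997 49.956,66.569 41.703,49.490" fill="none" stroke="#0000ff"/>
</svg>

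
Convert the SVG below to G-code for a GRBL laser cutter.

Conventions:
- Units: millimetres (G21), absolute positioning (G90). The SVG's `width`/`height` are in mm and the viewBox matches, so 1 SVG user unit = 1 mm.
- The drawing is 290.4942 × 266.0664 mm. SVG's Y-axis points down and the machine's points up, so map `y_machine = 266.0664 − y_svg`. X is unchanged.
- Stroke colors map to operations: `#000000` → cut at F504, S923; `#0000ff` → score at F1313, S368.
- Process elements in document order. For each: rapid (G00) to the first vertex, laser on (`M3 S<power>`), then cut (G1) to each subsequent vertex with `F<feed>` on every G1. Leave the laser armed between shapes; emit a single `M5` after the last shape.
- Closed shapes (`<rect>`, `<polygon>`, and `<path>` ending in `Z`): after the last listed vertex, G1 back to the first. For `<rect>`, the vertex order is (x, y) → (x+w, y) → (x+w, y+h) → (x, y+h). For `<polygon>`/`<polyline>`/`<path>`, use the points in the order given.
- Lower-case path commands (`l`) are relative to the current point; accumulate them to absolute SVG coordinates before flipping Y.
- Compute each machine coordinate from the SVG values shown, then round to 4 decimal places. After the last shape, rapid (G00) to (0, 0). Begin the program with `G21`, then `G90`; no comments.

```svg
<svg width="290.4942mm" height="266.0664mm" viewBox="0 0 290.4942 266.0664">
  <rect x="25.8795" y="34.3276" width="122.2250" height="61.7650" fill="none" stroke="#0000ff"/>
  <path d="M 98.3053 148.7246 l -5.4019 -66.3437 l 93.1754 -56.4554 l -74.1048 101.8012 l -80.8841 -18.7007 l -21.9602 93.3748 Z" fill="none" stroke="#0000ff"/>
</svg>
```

1 u = 1 mm; y_m = 266.0664 − y.

[1] `<rect>` rectangle, #0000ff→score S368 F1313: (25.8795,231.7388) → (148.1045,231.7388) → (148.1045,169.9738) → (25.8795,169.9738) → (25.8795,231.7388) (closed)

[2] `<path>` closed polygon, #0000ff→score S368 F1313: (98.3053,117.3418) → (92.9034,183.6855) → (186.0788,240.1409) → (111.9740,138.3397) → (31.0899,157.0404) → (9.1297,63.6656) → (98.3053,117.3418) (closed)

G21
G90
G00 X25.8795 Y231.7388
M3 S368
G1 X148.1045 Y231.7388 F1313
G1 X148.1045 Y169.9738 F1313
G1 X25.8795 Y169.9738 F1313
G1 X25.8795 Y231.7388 F1313
G00 X98.3053 Y117.3418
M3 S368
G1 X92.9034 Y183.6855 F1313
G1 X186.0788 Y240.1409 F1313
G1 X111.9740 Y138.3397 F1313
G1 X31.0899 Y157.0404 F1313
G1 X9.1297 Y63.6656 F1313
G1 X98.3053 Y117.3418 F1313
M5
G00 X0.0000 Y0.0000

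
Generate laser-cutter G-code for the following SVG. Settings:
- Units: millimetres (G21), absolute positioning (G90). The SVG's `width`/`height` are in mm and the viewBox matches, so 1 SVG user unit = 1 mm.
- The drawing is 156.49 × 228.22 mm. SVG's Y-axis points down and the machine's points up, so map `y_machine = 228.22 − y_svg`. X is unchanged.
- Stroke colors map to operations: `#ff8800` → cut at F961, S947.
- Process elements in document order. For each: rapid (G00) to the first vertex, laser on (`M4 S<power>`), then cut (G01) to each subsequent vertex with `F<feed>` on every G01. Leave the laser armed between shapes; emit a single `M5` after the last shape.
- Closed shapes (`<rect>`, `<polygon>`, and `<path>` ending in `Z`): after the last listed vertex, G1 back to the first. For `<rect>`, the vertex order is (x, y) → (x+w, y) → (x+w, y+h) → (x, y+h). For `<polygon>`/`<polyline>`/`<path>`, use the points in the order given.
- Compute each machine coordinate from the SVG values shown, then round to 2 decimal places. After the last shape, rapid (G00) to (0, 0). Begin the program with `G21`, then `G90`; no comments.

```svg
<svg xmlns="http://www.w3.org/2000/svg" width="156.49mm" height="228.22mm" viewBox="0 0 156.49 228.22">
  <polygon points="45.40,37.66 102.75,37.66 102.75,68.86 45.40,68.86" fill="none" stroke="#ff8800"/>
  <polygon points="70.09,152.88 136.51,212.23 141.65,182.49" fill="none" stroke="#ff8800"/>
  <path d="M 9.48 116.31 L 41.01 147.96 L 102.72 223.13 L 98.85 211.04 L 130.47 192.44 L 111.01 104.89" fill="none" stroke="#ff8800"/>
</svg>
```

Since the viewBox matches the mm dimensions, user units are millimetres directly. The only transform is the Y-flip y_m = 228.22 − y_svg.

Shape 1 is a rectangle drawn with `<polygon>`. Its stroke #ff8800 means cut at S947, F961. After flipping Y the toolpath is (45.40,190.56) → (102.75,190.56) → (102.75,159.36) → (45.40,159.36) → (45.40,190.56), returning to the start.

Shape 2 is a closed polygon drawn with `<polygon>`. Its stroke #ff8800 means cut at S947, F961. After flipping Y the toolpath is (70.09,75.34) → (136.51,15.99) → (141.65,45.73) → (70.09,75.34), returning to the start.

Shape 3 is a open polyline drawn with `<path>`. Its stroke #ff8800 means cut at S947, F961. After flipping Y the toolpath is (9.48,111.91) → (41.01,80.26) → (102.72,5.09) → (98.85,17.18) → (130.47,35.78) → (111.01,123.33).

G21
G90
G00 X45.40 Y190.56
M4 S947
G01 X102.75 Y190.56 F961
G01 X102.75 Y159.36 F961
G01 X45.40 Y159.36 F961
G01 X45.40 Y190.56 F961
G00 X70.09 Y75.34
M4 S947
G01 X136.51 Y15.99 F961
G01 X141.65 Y45.73 F961
G01 X70.09 Y75.34 F961
G00 X9.48 Y111.91
M4 S947
G01 X41.01 Y80.26 F961
G01 X102.72 Y5.09 F961
G01 X98.85 Y17.18 F961
G01 X130.47 Y35.78 F961
G01 X111.01 Y123.33 F961
M5
G00 X0.00 Y0.00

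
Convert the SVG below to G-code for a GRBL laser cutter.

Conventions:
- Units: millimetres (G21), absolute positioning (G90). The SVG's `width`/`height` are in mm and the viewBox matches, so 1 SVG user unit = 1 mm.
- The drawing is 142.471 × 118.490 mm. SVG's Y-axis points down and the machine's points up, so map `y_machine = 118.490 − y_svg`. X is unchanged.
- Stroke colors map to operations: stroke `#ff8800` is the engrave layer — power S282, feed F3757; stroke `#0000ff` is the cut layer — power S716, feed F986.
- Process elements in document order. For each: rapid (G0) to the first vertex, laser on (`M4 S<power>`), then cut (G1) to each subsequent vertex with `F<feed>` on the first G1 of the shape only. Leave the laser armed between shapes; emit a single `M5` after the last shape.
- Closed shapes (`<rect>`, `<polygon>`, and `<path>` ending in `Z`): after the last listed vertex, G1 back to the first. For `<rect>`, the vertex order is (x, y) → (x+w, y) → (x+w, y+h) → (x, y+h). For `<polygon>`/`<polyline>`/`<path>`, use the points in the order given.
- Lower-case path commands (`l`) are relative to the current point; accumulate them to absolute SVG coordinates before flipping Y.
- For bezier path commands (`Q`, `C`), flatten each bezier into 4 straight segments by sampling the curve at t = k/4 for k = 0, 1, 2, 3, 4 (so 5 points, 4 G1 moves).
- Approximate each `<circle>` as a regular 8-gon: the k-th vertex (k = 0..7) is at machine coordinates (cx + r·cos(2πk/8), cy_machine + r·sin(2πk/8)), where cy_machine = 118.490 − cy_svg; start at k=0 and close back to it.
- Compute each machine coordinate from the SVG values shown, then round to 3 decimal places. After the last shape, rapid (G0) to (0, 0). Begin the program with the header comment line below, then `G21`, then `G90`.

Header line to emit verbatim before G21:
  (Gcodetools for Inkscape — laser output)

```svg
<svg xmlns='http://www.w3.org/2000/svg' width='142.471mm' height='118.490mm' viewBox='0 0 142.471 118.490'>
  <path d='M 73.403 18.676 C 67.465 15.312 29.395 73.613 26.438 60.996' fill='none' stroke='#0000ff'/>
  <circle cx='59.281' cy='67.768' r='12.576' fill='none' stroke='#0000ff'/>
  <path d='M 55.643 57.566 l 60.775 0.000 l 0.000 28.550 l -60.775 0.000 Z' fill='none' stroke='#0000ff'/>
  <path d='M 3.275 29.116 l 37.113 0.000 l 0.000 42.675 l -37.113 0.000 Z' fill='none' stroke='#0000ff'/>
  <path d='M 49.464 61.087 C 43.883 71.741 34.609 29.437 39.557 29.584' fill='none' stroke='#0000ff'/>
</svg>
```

(Gcodetools for Inkscape — laser output)
G21
G90
G0 X73.403 Y99.814
M4 S716
G1 X63.975 Y92.846 F986
G1 X48.803 Y75.184
G1 X34.189 Y59.257
G1 X26.438 Y57.494
G0 X71.857 Y50.722
M4 S716
G1 X68.174 Y59.615 F986
G1 X59.281 Y63.298
G1 X50.388 Y59.615
G1 X46.705 Y50.722
G1 X50.388 Y41.829
G1 X59.281 Y38.146
G1 X68.174 Y41.829
G1 X71.857 Y50.722
G0 X55.643 Y60.924
M4 S716
G1 X116.418 Y60.924 F986
G1 X116.418 Y32.374
G1 X55.643 Y32.374
G1 X55.643 Y60.924
G0 X3.275 Y89.374
M4 S716
G1 X40.388 Y89.374 F986
G1 X40.388 Y46.699
G1 X3.275 Y46.699
G1 X3.275 Y89.374
G0 X49.464 Y57.403
M4 S716
G1 X44.866 Y57.851 F986
G1 X40.562 Y69.214
G1 X38.233 Y82.547
G1 X39.557 Y88.906
M5
G0 X0.000 Y0.000

1 u = 1 mm; y_m = 118.490 − y.

[1] `<path>` cubic bezier, #0000ff→cut S716 F986: (73.403,99.814) → (63.975,92.846) → (48.803,75.184) → (34.189,59.257) → (26.438,57.494)

[2] `<circle>` circle, #0000ff→cut S716 F986: (71.857,50.722) → (68.174,59.615) → (59.281,63.298) → (50.388,59.615) → (46.705,50.722) → (50.388,41.829) → (59.281,38.146) → (68.174,41.829) → (71.857,50.722) (closed)

[3] `<path>` rectangle, #0000ff→cut S716 F986: (55.643,60.924) → (116.418,60.924) → (116.418,32.374) → (55.643,32.374) → (55.643,60.924) (closed)

[4] `<path>` rectangle, #0000ff→cut S716 F986: (3.275,89.374) → (40.388,89.374) → (40.388,46.699) → (3.275,46.699) → (3.275,89.374) (closed)

[5] `<path>` cubic bezier, #0000ff→cut S716 F986: (49.464,57.403) → (44.866,57.851) → (40.562,69.214) → (38.233,82.547) → (39.557,88.906)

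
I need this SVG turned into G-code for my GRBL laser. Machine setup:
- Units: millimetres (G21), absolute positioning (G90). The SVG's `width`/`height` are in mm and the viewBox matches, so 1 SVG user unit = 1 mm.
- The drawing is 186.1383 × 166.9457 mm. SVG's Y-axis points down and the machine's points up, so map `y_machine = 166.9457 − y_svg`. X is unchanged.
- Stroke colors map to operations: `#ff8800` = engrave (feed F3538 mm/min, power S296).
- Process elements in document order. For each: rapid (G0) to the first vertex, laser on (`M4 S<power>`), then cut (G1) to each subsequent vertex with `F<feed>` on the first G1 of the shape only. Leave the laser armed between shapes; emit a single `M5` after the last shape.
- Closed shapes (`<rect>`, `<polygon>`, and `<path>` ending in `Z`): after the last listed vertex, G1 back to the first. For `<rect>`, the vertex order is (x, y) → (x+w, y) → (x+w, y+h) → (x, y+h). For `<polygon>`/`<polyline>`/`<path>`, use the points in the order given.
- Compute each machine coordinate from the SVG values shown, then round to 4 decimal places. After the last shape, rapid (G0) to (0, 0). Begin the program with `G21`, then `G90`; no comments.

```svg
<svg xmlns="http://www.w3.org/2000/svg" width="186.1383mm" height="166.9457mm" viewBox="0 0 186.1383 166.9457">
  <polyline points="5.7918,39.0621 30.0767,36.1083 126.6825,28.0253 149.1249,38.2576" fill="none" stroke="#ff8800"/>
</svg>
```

G21
G90
G0 X5.7918 Y127.8836
M4 S296
G1 X30.0767 Y130.8374 F3538
G1 X126.6825 Y138.9204
G1 X149.1249 Y128.6881
M5
G0 X0.0000 Y0.0000

1 u = 1 mm; y_m = 166.9457 − y.

[1] `<polyline>` open polyline, #ff8800→engrave S296 F3538: (5.7918,127.8836) → (30.0767,130.8374) → (126.6825,138.9204) → (149.1249,128.6881)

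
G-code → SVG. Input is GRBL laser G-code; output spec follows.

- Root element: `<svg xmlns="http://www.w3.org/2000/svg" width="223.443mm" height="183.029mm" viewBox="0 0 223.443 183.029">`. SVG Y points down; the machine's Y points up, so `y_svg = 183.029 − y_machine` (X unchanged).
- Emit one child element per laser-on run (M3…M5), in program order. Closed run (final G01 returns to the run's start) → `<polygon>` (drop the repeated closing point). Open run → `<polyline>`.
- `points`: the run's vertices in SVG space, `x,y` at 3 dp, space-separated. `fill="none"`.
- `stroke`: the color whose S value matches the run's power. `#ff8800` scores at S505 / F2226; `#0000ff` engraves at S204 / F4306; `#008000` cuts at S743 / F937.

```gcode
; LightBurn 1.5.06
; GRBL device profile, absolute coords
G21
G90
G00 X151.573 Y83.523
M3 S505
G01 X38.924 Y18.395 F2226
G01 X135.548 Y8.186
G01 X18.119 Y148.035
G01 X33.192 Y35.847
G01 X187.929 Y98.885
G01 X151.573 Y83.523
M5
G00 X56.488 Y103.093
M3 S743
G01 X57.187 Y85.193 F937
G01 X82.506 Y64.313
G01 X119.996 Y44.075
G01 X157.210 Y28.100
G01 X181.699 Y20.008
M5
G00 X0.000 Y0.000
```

<svg xmlns="http://www.w3.org/2000/svg" width="223.443mm" height="183.029mm" viewBox="0 0 223.443 183.029">
  <polygon points="151.573,99.506 38.924,164.634 135.548,174.843 18.119,34.994 33.192,147.182 187.929,84.144" fill="none" stroke="#ff8800"/>
  <polyline points="56.488,79.936 57.187,97.836 82.506,118.716 119.996,138.954 157.210,154.929 181.699,163.021" fill="none" stroke="#008000"/>
</svg>

Each laser-on run becomes one SVG element. Flip Y back into SVG space with y_svg = 183.029 − y_machine.

Run 1: power S505 maps to stroke `#ff8800` (score). The run returns to its start, so emit a `<polygon>` with points (Y-flipped): 151.573,99.506 38.924,164.634 135.548,174.843 18.119,34.994 33.192,147.182 187.929,84.144.

Run 2: power S743 maps to stroke `#008000` (cut). The run is open, so emit a `<polyline>` with points (Y-flipped): 56.488,79.936 57.187,97.836 82.506,118.716 119.996,138.954 157.210,154.929 181.699,163.021.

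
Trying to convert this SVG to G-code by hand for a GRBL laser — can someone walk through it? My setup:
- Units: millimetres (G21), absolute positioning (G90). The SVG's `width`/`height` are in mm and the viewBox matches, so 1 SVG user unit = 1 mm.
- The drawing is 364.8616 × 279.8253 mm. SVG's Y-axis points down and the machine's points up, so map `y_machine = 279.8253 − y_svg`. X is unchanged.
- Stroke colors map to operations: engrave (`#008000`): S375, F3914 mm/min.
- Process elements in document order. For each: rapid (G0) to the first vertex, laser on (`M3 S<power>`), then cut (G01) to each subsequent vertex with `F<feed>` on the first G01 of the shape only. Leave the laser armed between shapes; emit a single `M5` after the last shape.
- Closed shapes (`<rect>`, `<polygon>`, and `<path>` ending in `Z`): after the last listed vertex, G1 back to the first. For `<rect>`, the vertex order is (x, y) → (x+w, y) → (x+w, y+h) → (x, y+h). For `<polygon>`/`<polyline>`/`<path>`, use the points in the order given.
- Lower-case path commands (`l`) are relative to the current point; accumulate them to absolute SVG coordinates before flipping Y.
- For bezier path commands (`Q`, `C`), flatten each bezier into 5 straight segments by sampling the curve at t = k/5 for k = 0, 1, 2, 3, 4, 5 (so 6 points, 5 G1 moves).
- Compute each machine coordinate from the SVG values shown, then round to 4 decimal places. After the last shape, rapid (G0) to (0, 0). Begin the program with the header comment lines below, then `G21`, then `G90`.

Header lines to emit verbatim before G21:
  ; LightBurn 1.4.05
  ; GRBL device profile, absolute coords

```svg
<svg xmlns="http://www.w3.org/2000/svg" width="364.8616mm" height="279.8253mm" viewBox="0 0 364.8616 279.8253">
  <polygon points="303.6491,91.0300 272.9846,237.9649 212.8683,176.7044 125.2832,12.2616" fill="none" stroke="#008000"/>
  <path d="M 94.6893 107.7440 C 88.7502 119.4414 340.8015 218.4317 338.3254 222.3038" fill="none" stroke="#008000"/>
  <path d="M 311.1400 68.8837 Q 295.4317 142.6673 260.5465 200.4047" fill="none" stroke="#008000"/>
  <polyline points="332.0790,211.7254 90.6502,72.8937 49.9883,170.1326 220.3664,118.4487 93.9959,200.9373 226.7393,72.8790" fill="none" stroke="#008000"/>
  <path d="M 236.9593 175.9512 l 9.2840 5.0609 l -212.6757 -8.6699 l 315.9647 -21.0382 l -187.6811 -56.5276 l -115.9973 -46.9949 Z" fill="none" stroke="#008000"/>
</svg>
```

1 u = 1 mm; y_m = 279.8253 − y.

[1] `<polygon>` closed polygon, #008000→engrave S375 F3914: (303.6491,188.7953) → (272.9846,41.8604) → (212.8683,103.1209) → (125.2832,267.5637) → (303.6491,188.7953) (closed)

[2] `<path>` cubic bezier, #008000→engrave S375 F3914: (94.6893,172.0813) → (117.9845,156.0470) → (178.5966,127.8181) → (251.9247,96.1504) → (313.3679,69.7997) → (338.3254,57.5215)

[3] `<path>` quadratic bezier, #008000→engrave S375 F3914: (311.1400,210.9416) → (304.0896,182.0700) → (295.5051,154.4821) → (285.3864,128.1779) → (273.7335,103.1574) → (260.5465,79.4206)

[4] `<polyline>` open polyline, #008000→engrave S375 F3914: (332.0790,68.0999) → (90.6502,206.9316) → (49.9883,109.6927) → (220.3664,161.3766) → (93.9959,78.8880) → (226.7393,206.9463)

[5] `<path>` closed polygon, #008000→engrave S375 F3914: (236.9593,103.8741) → (246.2433,98.8132) → (33.5676,107.4831) → (349.5323,128.5213) → (161.8512,185.0489) → (45.8539,232.0438) → (236.9593,103.8741) (closed)

; LightBurn 1.4.05
; GRBL device profile, absolute coords
G21
G90
G0 X303.6491 Y188.7953
M3 S375
G01 X272.9846 Y41.8604 F3914
G01 X212.8683 Y103.1209
G01 X125.2832 Y267.5637
G01 X303.6491 Y188.7953
G0 X94.6893 Y172.0813
M3 S375
G01 X117.9845 Y156.0470 F3914
G01 X178.5966 Y127.8181
G01 X251.9247 Y96.1504
G01 X313.3679 Y69.7997
G01 X338.3254 Y57.5215
G0 X311.1400 Y210.9416
M3 S375
G01 X304.0896 Y182.0700 F3914
G01 X295.5051 Y154.4821
G01 X285.3864 Y128.1779
G01 X273.7335 Y103.1574
G01 X260.5465 Y79.4206
G0 X332.0790 Y68.0999
M3 S375
G01 X90.6502 Y206.9316 F3914
G01 X49.9883 Y109.6927
G01 X220.3664 Y161.3766
G01 X93.9959 Y78.8880
G01 X226.7393 Y206.9463
G0 X236.9593 Y103.8741
M3 S375
G01 X246.2433 Y98.8132 F3914
G01 X33.5676 Y107.4831
G01 X349.5323 Y128.5213
G01 X161.8512 Y185.0489
G01 X45.8539 Y232.0438
G01 X236.9593 Y103.8741
M5
G0 X0.0000 Y0.0000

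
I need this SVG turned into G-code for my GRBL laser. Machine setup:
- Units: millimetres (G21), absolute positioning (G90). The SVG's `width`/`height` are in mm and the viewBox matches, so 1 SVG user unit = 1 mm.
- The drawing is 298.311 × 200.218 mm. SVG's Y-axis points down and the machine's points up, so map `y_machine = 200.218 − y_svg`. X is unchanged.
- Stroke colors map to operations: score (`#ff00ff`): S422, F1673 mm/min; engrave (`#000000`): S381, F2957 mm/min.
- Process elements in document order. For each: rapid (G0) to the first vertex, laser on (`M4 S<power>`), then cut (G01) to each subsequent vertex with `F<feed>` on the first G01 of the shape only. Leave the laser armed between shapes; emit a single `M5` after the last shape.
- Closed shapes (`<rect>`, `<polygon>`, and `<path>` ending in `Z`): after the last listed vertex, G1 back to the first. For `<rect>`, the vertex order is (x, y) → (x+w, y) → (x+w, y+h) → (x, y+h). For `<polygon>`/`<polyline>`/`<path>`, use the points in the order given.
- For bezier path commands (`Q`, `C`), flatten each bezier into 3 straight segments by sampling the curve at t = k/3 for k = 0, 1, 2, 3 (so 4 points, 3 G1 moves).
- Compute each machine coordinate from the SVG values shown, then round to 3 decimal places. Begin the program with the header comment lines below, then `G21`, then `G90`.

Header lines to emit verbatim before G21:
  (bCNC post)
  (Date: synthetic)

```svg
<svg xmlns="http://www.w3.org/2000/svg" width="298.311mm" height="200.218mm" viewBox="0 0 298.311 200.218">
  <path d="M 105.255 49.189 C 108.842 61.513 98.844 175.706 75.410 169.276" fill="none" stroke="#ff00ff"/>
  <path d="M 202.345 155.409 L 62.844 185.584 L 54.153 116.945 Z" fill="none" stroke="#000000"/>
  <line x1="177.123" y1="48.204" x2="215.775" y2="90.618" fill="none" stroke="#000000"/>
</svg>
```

(bCNC post)
(Date: synthetic)
G21
G90
G0 X105.255 Y151.029
M4 S422
G01 X104.319 Y112.989 F1673
G01 X94.360 Y56.479
G01 X75.410 Y30.942
G0 X202.345 Y44.809
M4 S381
G01 X62.844 Y14.634 F2957
G01 X54.153 Y83.273
G01 X202.345 Y44.809
G0 X177.123 Y152.014
M4 S381
G01 X215.775 Y109.600 F2957
M5

1 u = 1 mm; y_m = 200.218 − y.

[1] `<path>` cubic bezier, #ff00ff→score S422 F1673: (105.255,151.029) → (104.319,112.989) → (94.360,56.479) → (75.410,30.942)

[2] `<path>` closed polygon, #000000→engrave S381 F2957: (202.345,44.809) → (62.844,14.634) → (54.153,83.273) → (202.345,44.809) (closed)

[3] `<line>` line segment, #000000→engrave S381 F2957: (177.123,152.014) → (215.775,109.600)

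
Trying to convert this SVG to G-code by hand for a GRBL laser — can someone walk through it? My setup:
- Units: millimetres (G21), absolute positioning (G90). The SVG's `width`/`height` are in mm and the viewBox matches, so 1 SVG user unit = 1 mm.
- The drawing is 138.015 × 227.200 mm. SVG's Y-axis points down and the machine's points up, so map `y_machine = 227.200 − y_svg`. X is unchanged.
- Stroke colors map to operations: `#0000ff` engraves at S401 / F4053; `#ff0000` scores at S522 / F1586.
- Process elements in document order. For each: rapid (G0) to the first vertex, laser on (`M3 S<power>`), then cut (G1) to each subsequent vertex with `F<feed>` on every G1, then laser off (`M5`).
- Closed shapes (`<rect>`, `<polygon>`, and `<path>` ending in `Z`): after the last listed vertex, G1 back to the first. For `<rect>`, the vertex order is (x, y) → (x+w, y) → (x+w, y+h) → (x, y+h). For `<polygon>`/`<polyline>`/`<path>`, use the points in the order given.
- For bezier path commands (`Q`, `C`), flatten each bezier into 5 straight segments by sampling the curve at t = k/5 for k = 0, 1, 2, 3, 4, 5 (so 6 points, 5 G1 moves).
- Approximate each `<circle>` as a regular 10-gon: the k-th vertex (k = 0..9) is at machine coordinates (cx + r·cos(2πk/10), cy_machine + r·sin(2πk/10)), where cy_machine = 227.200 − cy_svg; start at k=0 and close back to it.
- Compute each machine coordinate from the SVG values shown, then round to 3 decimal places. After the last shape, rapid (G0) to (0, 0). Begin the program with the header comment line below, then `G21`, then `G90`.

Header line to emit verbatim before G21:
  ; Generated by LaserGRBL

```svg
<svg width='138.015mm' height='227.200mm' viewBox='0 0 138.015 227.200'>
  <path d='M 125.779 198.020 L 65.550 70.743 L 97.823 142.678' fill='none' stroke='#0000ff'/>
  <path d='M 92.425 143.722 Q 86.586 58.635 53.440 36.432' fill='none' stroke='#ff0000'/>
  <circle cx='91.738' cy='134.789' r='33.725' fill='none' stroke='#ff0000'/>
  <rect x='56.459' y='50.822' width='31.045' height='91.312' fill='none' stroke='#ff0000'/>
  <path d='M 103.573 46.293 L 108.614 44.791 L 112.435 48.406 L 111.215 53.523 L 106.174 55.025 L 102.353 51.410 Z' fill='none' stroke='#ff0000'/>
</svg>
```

; Generated by LaserGRBL
G21
G90
G0 X125.779 Y29.180
M3 S401
G1 X65.550 Y156.457 F4053
G1 X97.823 Y84.522 F4053
M5
G0 X92.425 Y83.478
M3 S522
G1 X88.997 Y114.997 F1586
G1 X83.385 Y141.486 F1586
G1 X75.588 Y162.944 F1586
G1 X65.606 Y179.371 F1586
G1 X53.440 Y190.768 F1586
M5
G0 X125.463 Y92.411
M3 S522
G1 X119.022 Y112.234 F1586
G1 X102.160 Y124.485 F1586
G1 X81.316 Y124.485 F1586
G1 X64.454 Y112.234 F1586
G1 X58.013 Y92.411 F1586
G1 X64.454 Y72.588 F1586
G1 X81.316 Y60.337 F1586
G1 X102.160 Y60.337 F1586
G1 X119.022 Y72.588 F1586
G1 X125.463 Y92.411 F1586
M5
G0 X56.459 Y176.378
M3 S522
G1 X87.504 Y176.378 F1586
G1 X87.504 Y85.066 F1586
G1 X56.459 Y85.066 F1586
G1 X56.459 Y176.378 F1586
M5
G0 X103.573 Y180.907
M3 S522
G1 X108.614 Y182.409 F1586
G1 X112.435 Y178.794 F1586
G1 X111.215 Y173.677 F1586
G1 X106.174 Y172.175 F1586
G1 X102.353 Y175.790 F1586
G1 X103.573 Y180.907 F1586
M5
G0 X0.000 Y0.000

Since the viewBox matches the mm dimensions, user units are millimetres directly. The only transform is the Y-flip y_m = 227.200 − y_svg.

Shape 1 is a open polyline drawn with `<path>`. Its stroke #0000ff means engrave at S401, F4053. After flipping Y the toolpath is (125.779,29.180) → (65.550,156.457) → (97.823,84.522).

Shape 2 is a quadratic bezier drawn with `<path>`. Its stroke #ff0000 means score at S522, F1586. After flipping Y the toolpath is (92.425,83.478) → (88.997,114.997) → (83.385,141.486) → (75.588,162.944) → (65.606,179.371) → (53.440,190.768).

Shape 3 is a circle drawn with `<circle>`. Its stroke #ff0000 means score at S522, F1586. After flipping Y the toolpath is (125.463,92.411) → (119.022,112.234) → (102.160,124.485) → (81.316,124.485) → (64.454,112.234) → (58.013,92.411) → (64.454,72.588) → (81.316,60.337) → (102.160,60.337) → (119.022,72.588) → (125.463,92.411), returning to the start.

Shape 4 is a rectangle drawn with `<rect>`. Its stroke #ff0000 means score at S522, F1586. After flipping Y the toolpath is (56.459,176.378) → (87.504,176.378) → (87.504,85.066) → (56.459,85.066) → (56.459,176.378), returning to the start.

Shape 5 is a regular polygon drawn with `<path>`. Its stroke #ff0000 means score at S522, F1586. After flipping Y the toolpath is (103.573,180.907) → (108.614,182.409) → (112.435,178.794) → (111.215,173.677) → (106.174,172.175) → (102.353,175.790) → (103.573,180.907), returning to the start.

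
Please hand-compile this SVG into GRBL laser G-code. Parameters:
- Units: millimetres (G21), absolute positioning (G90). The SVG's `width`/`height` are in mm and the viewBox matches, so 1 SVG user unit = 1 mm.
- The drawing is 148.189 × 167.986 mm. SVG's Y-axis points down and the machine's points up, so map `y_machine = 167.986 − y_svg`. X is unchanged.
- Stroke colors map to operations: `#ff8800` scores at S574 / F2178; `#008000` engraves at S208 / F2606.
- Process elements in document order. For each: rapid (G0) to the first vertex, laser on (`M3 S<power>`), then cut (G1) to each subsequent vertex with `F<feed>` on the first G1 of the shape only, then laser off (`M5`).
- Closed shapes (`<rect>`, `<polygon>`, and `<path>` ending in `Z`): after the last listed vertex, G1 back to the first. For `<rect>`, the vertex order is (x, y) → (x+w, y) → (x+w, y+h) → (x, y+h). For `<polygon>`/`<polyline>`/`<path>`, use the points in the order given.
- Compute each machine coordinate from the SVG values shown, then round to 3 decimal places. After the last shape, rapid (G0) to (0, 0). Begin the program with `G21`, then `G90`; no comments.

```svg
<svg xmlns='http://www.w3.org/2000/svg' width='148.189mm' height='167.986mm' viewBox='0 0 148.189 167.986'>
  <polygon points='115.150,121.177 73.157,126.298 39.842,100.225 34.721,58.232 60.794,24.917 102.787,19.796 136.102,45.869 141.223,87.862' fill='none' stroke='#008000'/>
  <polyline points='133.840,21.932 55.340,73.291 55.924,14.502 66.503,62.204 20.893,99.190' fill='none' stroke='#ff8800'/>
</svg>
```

G21
G90
G0 X115.150 Y46.809
M3 S208
G1 X73.157 Y41.688 F2606
G1 X39.842 Y67.761
G1 X34.721 Y109.754
G1 X60.794 Y143.069
G1 X102.787 Y148.190
G1 X136.102 Y122.117
G1 X141.223 Y80.124
G1 X115.150 Y46.809
M5
G0 X133.840 Y146.054
M3 S574
G1 X55.340 Y94.695 F2178
G1 X55.924 Y153.484
G1 X66.503 Y105.782
G1 X20.893 Y68.796
M5
G0 X0.000 Y0.000

1 u = 1 mm; y_m = 167.986 − y.

[1] `<polygon>` regular polygon, #008000→engrave S208 F2606: (115.150,46.809) → (73.157,41.688) → (39.842,67.761) → (34.721,109.754) → (60.794,143.069) → (102.787,148.190) → (136.102,122.117) → (141.223,80.124) → (115.150,46.809) (closed)

[2] `<polyline>` open polyline, #ff8800→score S574 F2178: (133.840,146.054) → (55.340,94.695) → (55.924,153.484) → (66.503,105.782) → (20.893,68.796)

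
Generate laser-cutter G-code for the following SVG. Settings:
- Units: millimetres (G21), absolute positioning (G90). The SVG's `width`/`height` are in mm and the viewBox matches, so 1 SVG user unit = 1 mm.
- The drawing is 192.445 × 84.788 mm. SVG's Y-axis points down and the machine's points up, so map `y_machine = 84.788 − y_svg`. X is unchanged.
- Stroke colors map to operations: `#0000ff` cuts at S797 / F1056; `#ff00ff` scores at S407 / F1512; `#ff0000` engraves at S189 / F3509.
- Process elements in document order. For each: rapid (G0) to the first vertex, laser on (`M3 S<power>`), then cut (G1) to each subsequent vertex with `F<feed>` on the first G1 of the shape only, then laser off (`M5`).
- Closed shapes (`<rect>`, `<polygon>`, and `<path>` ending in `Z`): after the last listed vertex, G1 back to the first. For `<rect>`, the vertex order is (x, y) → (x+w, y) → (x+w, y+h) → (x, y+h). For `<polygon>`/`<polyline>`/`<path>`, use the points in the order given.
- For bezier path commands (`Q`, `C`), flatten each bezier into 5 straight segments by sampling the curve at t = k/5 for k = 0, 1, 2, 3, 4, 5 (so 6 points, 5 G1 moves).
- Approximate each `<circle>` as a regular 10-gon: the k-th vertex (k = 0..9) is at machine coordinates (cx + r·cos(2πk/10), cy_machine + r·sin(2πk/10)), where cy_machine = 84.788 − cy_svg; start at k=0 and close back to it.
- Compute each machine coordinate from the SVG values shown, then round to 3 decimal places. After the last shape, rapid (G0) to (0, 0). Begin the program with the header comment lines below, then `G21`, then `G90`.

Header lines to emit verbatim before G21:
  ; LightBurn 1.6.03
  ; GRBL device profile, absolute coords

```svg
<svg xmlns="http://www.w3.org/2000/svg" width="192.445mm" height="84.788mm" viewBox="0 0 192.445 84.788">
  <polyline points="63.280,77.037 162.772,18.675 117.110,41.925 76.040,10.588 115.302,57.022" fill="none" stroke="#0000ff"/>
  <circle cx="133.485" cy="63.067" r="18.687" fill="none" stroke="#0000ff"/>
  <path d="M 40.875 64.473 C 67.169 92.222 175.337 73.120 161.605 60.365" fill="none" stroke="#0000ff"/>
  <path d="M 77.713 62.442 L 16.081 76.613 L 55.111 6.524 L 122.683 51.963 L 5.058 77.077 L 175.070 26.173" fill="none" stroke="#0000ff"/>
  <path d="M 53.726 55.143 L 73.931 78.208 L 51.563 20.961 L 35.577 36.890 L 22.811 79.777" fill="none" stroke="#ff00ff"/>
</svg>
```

viewBox `0 0 192.445 84.788` with mm width/height → 1 unit = 1 mm. Flip: y_m = 84.788 − y_svg.

**Shape 1** — `<polyline>` open polyline, stroke `#0000ff` → cut (S797, F1056). Machine vertices: (63.280,7.751) → (162.772,66.113) → (117.110,42.863) → (76.040,74.200) → (115.302,27.766). Open path.

**Shape 2** — `<circle>` circle, stroke `#0000ff` → cut (S797, F1056). Machine vertices: (152.172,21.721) → (148.603,32.705) → (139.260,39.493) → (127.710,39.493) → (118.367,32.705) → (114.798,21.721) → (118.367,10.737) → (127.710,3.949) → (139.260,3.949) → (148.603,10.737) → (152.172,21.721). Closed: final G1 returns to the first vertex.

**Shape 3** — `<path>` cubic bezier, stroke `#0000ff` → cut (S797, F1056). Control points (SVG): P0=(40.875,64.473), P1=(67.169,92.222), P2=(175.337,73.120), P3=(161.605,60.365); sampled at t=k/5. Machine vertices: (40.875,20.315) → (64.846,8.862) → (98.686,6.100) → (132.613,9.475) → (156.846,16.434) → (161.605,24.423). Open path.

**Shape 4** — `<path>` open polyline, stroke `#0000ff` → cut (S797, F1056). Machine vertices: (77.713,22.346) → (16.081,8.175) → (55.111,78.264) → (122.683,32.825) → (5.058,7.711) → (175.070,58.615). Open path.

**Shape 5** — `<path>` open polyline, stroke `#ff00ff` → score (S407, F1512). Machine vertices: (53.726,29.645) → (73.931,6.580) → (51.563,63.827) → (35.577,47.898) → (22.811,5.011). Open path.

; LightBurn 1.6.03
; GRBL device profile, absolute coords
G21
G90
G0 X63.280 Y7.751
M3 S797
G1 X162.772 Y66.113 F1056
G1 X117.110 Y42.863
G1 X76.040 Y74.200
G1 X115.302 Y27.766
M5
G0 X152.172 Y21.721
M3 S797
G1 X148.603 Y32.705 F1056
G1 X139.260 Y39.493
G1 X127.710 Y39.493
G1 X118.367 Y32.705
G1 X114.798 Y21.721
G1 X118.367 Y10.737
G1 X127.710 Y3.949
G1 X139.260 Y3.949
G1 X148.603 Y10.737
G1 X152.172 Y21.721
M5
G0 X40.875 Y20.315
M3 S797
G1 X64.846 Y8.862 F1056
G1 X98.686 Y6.100
G1 X132.613 Y9.475
G1 X156.846 Y16.434
G1 X161.605 Y24.423
M5
G0 X77.713 Y22.346
M3 S797
G1 X16.081 Y8.175 F1056
G1 X55.111 Y78.264
G1 X122.683 Y32.825
G1 X5.058 Y7.711
G1 X175.070 Y58.615
M5
G0 X53.726 Y29.645
M3 S407
G1 X73.931 Y6.580 F1512
G1 X51.563 Y63.827
G1 X35.577 Y47.898
G1 X22.811 Y5.011
M5
G0 X0.000 Y0.000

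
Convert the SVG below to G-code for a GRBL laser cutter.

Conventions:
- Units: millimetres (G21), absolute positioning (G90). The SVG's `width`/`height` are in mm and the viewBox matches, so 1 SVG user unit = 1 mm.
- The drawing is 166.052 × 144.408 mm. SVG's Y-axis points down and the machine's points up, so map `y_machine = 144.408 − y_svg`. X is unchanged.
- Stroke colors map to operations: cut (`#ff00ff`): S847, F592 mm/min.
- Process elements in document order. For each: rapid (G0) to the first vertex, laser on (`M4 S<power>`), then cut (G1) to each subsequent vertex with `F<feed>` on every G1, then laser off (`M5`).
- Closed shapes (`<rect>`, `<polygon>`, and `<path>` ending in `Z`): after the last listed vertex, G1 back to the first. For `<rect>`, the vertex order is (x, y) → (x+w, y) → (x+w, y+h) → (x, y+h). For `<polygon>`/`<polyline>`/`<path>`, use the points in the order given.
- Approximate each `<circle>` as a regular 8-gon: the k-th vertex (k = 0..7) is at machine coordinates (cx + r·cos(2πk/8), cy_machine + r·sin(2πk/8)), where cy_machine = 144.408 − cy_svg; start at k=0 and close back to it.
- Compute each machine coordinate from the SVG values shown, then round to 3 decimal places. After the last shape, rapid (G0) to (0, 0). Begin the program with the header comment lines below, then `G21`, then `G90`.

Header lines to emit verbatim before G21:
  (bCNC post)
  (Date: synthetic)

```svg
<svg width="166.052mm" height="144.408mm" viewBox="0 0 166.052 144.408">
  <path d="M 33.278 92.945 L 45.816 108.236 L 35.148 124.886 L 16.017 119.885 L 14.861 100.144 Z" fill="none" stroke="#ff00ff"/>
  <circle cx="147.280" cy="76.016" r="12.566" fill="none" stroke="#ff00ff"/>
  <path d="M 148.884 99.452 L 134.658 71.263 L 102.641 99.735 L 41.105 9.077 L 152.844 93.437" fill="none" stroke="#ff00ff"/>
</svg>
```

Since the viewBox matches the mm dimensions, user units are millimetres directly. The only transform is the Y-flip y_m = 144.408 − y_svg.

Shape 1 is a regular polygon drawn with `<path>`. Its stroke #ff00ff means cut at S847, F592. After flipping Y the toolpath is (33.278,51.463) → (45.816,36.172) → (35.148,19.522) → (16.017,24.523) → (14.861,44.264) → (33.278,51.463), returning to the start.

Shape 2 is a circle drawn with `<circle>`. Its stroke #ff00ff means cut at S847, F592. After flipping Y the toolpath is (159.846,68.392) → (156.166,77.278) → (147.280,80.958) → (138.394,77.278) → (134.714,68.392) → (138.394,59.506) → (147.280,55.826) → (156.166,59.506) → (159.846,68.392), returning to the start.

Shape 3 is a open polyline drawn with `<path>`. Its stroke #ff00ff means cut at S847, F592. After flipping Y the toolpath is (148.884,44.956) → (134.658,73.145) → (102.641,44.673) → (41.105,135.331) → (152.844,50.971).

(bCNC post)
(Date: synthetic)
G21
G90
G0 X33.278 Y51.463
M4 S847
G1 X45.816 Y36.172 F592
G1 X35.148 Y19.522 F592
G1 X16.017 Y24.523 F592
G1 X14.861 Y44.264 F592
G1 X33.278 Y51.463 F592
M5
G0 X159.846 Y68.392
M4 S847
G1 X156.166 Y77.278 F592
G1 X147.280 Y80.958 F592
G1 X138.394 Y77.278 F592
G1 X134.714 Y68.392 F592
G1 X138.394 Y59.506 F592
G1 X147.280 Y55.826 F592
G1 X156.166 Y59.506 F592
G1 X159.846 Y68.392 F592
M5
G0 X148.884 Y44.956
M4 S847
G1 X134.658 Y73.145 F592
G1 X102.641 Y44.673 F592
G1 X41.105 Y135.331 F592
G1 X152.844 Y50.971 F592
M5
G0 X0.000 Y0.000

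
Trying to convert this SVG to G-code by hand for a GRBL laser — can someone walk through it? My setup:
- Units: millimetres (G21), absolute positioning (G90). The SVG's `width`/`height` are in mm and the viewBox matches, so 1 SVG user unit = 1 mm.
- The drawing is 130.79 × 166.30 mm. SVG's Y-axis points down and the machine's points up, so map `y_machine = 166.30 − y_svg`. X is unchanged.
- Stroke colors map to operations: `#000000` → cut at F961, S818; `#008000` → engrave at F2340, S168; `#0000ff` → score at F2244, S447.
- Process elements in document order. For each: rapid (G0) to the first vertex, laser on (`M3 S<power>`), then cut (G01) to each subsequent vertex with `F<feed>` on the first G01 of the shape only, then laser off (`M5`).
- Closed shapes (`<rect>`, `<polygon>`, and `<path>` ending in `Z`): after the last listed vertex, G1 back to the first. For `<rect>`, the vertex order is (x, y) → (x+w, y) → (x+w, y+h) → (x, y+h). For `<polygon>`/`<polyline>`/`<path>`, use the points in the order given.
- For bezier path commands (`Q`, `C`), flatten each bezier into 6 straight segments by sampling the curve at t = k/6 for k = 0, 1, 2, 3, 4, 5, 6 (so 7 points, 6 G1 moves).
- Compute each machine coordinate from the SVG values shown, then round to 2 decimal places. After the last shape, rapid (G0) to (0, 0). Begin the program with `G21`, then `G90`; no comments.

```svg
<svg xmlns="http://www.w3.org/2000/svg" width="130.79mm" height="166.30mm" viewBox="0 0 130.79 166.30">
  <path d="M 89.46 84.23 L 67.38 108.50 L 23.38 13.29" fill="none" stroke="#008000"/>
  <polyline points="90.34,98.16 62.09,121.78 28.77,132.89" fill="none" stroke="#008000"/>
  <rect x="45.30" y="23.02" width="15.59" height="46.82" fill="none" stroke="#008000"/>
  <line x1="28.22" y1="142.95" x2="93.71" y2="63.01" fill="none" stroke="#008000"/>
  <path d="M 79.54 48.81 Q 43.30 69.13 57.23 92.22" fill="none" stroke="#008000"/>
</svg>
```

G21
G90
G0 X89.46 Y82.07
M3 S168
G01 X67.38 Y57.80 F2340
G01 X23.38 Y153.01
M5
G0 X90.34 Y68.14
M3 S168
G01 X62.09 Y44.52 F2340
G01 X28.77 Y33.41
M5
G0 X45.30 Y143.28
M3 S168
G01 X60.89 Y143.28 F2340
G01 X60.89 Y96.46
G01 X45.30 Y96.46
G01 X45.30 Y143.28
M5
G0 X28.22 Y23.35
M3 S168
G01 X93.71 Y103.29 F2340
M5
G0 X79.54 Y117.49
M3 S168
G01 X68.85 Y110.64 F2340
G01 X60.95 Y103.64
G01 X55.84 Y96.48
G01 X53.52 Y89.17
G01 X53.98 Y81.70
G01 X57.23 Y74.08
M5
G0 X0.00 Y0.00

1 u = 1 mm; y_m = 166.30 − y.

[1] `<path>` open polyline, #008000→engrave S168 F2340: (89.46,82.07) → (67.38,57.80) → (23.38,153.01)

[2] `<polyline>` open polyline, #008000→engrave S168 F2340: (90.34,68.14) → (62.09,44.52) → (28.77,33.41)

[3] `<rect>` rectangle, #008000→engrave S168 F2340: (45.30,143.28) → (60.89,143.28) → (60.89,96.46) → (45.30,96.46) → (45.30,143.28) (closed)

[4] `<line>` line segment, #008000→engrave S168 F2340: (28.22,23.35) → (93.71,103.29)

[5] `<path>` quadratic bezier, #008000→engrave S168 F2340: (79.54,117.49) → (68.85,110.64) → (60.95,103.64) → (55.84,96.48) → (53.52,89.17) → (53.98,81.70) → (57.23,74.08)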